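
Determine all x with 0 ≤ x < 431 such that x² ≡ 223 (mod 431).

53, 378

Since 431 ≡ 3 (mod 4), a square root of 223 is 223^((431+1)/4) = 223^108 mod 431.
Repeated squaring: 223^2≡164, 223^4≡174, 223^8≡106, 223^16≡30, 223^32≡38, 223^64≡151 (mod 431).
223^108 = 223^(64+32+8+4) ≡ 53 (mod 431).
Check: 53² = 2809 ≡ 223 (mod 431). The two roots are 53 and 378.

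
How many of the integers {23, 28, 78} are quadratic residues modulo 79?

(23/79) = +1 → QR.
(28/79) = -1 → non-residue.
(78/79) = -1 → non-residue.
Total quadratic residues among the 3: 1.

1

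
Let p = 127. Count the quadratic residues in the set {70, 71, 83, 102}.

2

(70/127) = +1 → QR.
(71/127) = +1 → QR.
(83/127) = -1 → non-residue.
(102/127) = -1 → non-residue.
Total quadratic residues among the 4: 2.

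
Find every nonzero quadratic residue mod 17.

Square k = 1,…,8 (k and 17−k give the same square):
1²=1, 2²=4, 3²=9, 4²=16, 5²≡8, 6²≡2, 7²≡15, 8²≡13 (mod 17).
So the quadratic residues mod 17 are {1, 2, 4, 8, 9, 13, 15, 16}.

1, 2, 4, 8, 9, 13, 15, 16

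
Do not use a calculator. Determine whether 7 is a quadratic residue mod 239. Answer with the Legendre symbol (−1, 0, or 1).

Euler's criterion: (7/239) ≡ 7^119 (mod 239).
7^2 ≡ 49 (mod 239)
7^4 ≡ 11 (mod 239)
7^8 ≡ 121 (mod 239)
7^16 ≡ 62 (mod 239)
7^32 ≡ 20 (mod 239)
7^64 ≡ 161 (mod 239)
7^119 = 7^(64+32+16+4+2+1) ≡ 238 (mod 239).
Result is 238 ≡ −1, so (7/239) = −1.

-1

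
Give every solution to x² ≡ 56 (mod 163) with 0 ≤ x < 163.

43, 120

Since 163 ≡ 3 (mod 4), a square root of 56 is 56^((163+1)/4) = 56^41 mod 163.
Repeated squaring: 56^2≡39, 56^4≡54, 56^8≡145, 56^16≡161, 56^32≡4 (mod 163).
56^41 = 56^(32+8+1) ≡ 43 (mod 163).
Check: 43² = 1849 ≡ 56 (mod 163). The two roots are 43 and 120.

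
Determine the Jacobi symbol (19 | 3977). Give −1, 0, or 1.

1

Reciprocity: 19 ≡ 3 and 3977 ≡ 1 (mod 4), so (19/3977) = +(3977/19).
Reduce top mod 19: now compute (6/19).
Pull out 2: since 19 ≡ 3 (mod 8), (2/19) = -1.
Reciprocity: 3 ≡ 3 and 19 ≡ 3 (mod 4), so (3/19) = −(19/3).
Reduce top mod 3: now compute (1/3).
Reached (1/3) = 1. Collecting the sign flips along the way, the symbol is +1.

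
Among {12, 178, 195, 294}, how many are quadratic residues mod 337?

2

(12/337) = +1 → QR.
(178/337) = -1 → non-residue.
(195/337) = -1 → non-residue.
(294/337) = +1 → QR.
Total quadratic residues among the 4: 2.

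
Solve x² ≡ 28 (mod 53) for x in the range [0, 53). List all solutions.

53 ≡ 1 (mod 4), so we find a root by search.
Trying successive values, 9² = 81 ≡ 28 (mod 53). The other root is 53 − 9 = 44.

9, 44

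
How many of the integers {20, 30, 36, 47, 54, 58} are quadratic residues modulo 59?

2

(20/59) = +1 → QR.
(30/59) = -1 → non-residue.
(36/59) = +1 → QR.
(47/59) = -1 → non-residue.
(54/59) = -1 → non-residue.
(58/59) = -1 → non-residue.
Total quadratic residues among the 6: 2.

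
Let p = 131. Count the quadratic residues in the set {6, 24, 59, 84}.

(6/131) = -1 → non-residue.
(24/131) = -1 → non-residue.
(59/131) = +1 → QR.
(84/131) = +1 → QR.
Total quadratic residues among the 4: 2.

2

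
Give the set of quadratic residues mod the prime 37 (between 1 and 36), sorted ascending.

Square k = 1,…,18 (k and 37−k give the same square):
1²=1, 2²=4, 3²=9, 4²=16, 5²=25, 6²=36, 7²≡12, 8²≡27, 9²≡7, 10²≡26, 11²≡10, 12²≡33, 13²≡21, 14²≡11, 15²≡3, 16²≡34, 17²≡30, 18²≡28 (mod 37).
So the quadratic residues mod 37 are {1, 3, 4, 7, 9, 10, 11, 12, 16, 21, 25, 26, 27, 28, 30, 33, 34, 36}.

1 3 4 7 9 10 11 12 16 21 25 26 27 28 30 33 34 36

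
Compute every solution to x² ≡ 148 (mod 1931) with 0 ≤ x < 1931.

Since 1931 ≡ 3 (mod 4), a square root of 148 is 148^((1931+1)/4) = 148^483 mod 1931.
Repeated squaring: 148^2≡663, 148^4≡1232, 148^8≡58, 148^16≡1433, 148^32≡836, 148^64≡1805, 148^128≡428, 148^256≡1670 (mod 1931).
148^483 = 148^(256+128+64+32+2+1) ≡ 1582 (mod 1931).
Check: 1582² = 2502724 ≡ 148 (mod 1931). The two roots are 349 and 1582.

349, 1582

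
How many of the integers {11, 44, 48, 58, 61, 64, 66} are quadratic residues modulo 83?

(11/83) = +1 → QR.
(44/83) = +1 → QR.
(48/83) = +1 → QR.
(58/83) = -1 → non-residue.
(61/83) = +1 → QR.
(64/83) = +1 → QR.
(66/83) = -1 → non-residue.
Total quadratic residues among the 7: 5.

5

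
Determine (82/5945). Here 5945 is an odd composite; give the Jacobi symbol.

Pull out 2: since 5945 ≡ 1 (mod 8), (2/5945) = +1.
Reciprocity: 41 ≡ 1 and 5945 ≡ 1 (mod 4), so (41/5945) = +(5945/41).
Reduce top mod 41: now compute (0/41).
Top reduces to 0: gcd > 1, so the symbol is 0.

0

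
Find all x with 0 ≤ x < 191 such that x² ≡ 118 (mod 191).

51, 140

Since 191 ≡ 3 (mod 4), a square root of 118 is 118^((191+1)/4) = 118^48 mod 191.
Repeated squaring: 118^2≡172, 118^4≡170, 118^8≡59, 118^16≡43, 118^32≡130 (mod 191).
118^48 = 118^(32+16) ≡ 51 (mod 191).
Check: 51² = 2601 ≡ 118 (mod 191). The two roots are 51 and 140.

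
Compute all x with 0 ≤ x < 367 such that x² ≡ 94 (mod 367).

182, 185

Since 367 ≡ 3 (mod 4), a square root of 94 is 94^((367+1)/4) = 94^92 mod 367.
Repeated squaring: 94^2≡28, 94^4≡50, 94^8≡298, 94^16≡357, 94^32≡100, 94^64≡91 (mod 367).
94^92 = 94^(64+16+8+4) ≡ 182 (mod 367).
Check: 182² = 33124 ≡ 94 (mod 367). The two roots are 182 and 185.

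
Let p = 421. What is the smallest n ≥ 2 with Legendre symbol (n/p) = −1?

2

(2/421) = −1, so 2 is the smallest positive non-residue mod 421.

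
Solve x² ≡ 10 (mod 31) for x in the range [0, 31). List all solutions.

Since 31 ≡ 3 (mod 4), a square root of 10 is 10^((31+1)/4) = 10^8 mod 31.
Repeated squaring: 10^2≡7, 10^4≡18, 10^8≡14 (mod 31).
10^8 = 10^(8) ≡ 14 (mod 31).
Check: 14² = 196 ≡ 10 (mod 31). The two roots are 14 and 17.

14, 17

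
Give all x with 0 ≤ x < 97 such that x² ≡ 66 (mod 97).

39, 58

97 ≡ 1 (mod 4), so we find a root by search.
Trying successive values, 39² = 1521 ≡ 66 (mod 97). The other root is 97 − 39 = 58.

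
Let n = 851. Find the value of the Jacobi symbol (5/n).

Reciprocity: 5 ≡ 1 and 851 ≡ 3 (mod 4), so (5/851) = +(851/5).
Reduce top mod 5: now compute (1/5).
Reached (1/5) = 1. Collecting the sign flips along the way, the symbol is +1.

1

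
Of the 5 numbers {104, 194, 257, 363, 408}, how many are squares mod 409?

2

(104/409) = -1 → non-residue.
(194/409) = -1 → non-residue.
(257/409) = -1 → non-residue.
(363/409) = +1 → QR.
(408/409) = +1 → QR.
Total quadratic residues among the 5: 2.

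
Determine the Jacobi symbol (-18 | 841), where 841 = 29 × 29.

1

First reduce: -18 ≡ 823 (mod 841).
Reciprocity: 823 ≡ 3 and 841 ≡ 1 (mod 4), so (823/841) = +(841/823).
Reduce top mod 823: now compute (18/823).
Pull out 2: since 823 ≡ 7 (mod 8), (2/823) = +1.
Reciprocity: 9 ≡ 1 and 823 ≡ 3 (mod 4), so (9/823) = +(823/9).
Reduce top mod 9: now compute (4/9).
Pull out 2^2: since 9 ≡ 1 (mod 8), (2/9) = +1, so (2/9)^2 = +1.
Reached (1/9) = 1. Collecting the sign flips along the way, the symbol is +1.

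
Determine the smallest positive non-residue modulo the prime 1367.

5

(2/1367) = +1, so 2 is a residue.
(3/1367) = +1, so 3 is a residue.
(4/1367) = +1, so 4 is a residue.
(5/1367) = −1, so 5 is the smallest positive non-residue mod 1367.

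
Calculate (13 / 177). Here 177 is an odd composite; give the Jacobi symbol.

Reciprocity: 13 ≡ 1 and 177 ≡ 1 (mod 4), so (13/177) = +(177/13).
Reduce top mod 13: now compute (8/13).
Pull out 2^3: since 13 ≡ 5 (mod 8), (2/13) = -1, so (2/13)^3 = -1.
Reached (1/13) = 1. Collecting the sign flips along the way, the symbol is -1.

-1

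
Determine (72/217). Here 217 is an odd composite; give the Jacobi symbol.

Pull out 2^3: since 217 ≡ 1 (mod 8), (2/217) = +1, so (2/217)^3 = +1.
Reciprocity: 9 ≡ 1 and 217 ≡ 1 (mod 4), so (9/217) = +(217/9).
Reduce top mod 9: now compute (1/9).
Reached (1/9) = 1. Collecting the sign flips along the way, the symbol is +1.

1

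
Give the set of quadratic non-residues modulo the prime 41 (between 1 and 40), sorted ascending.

Square k = 1,…,20 (k and 41−k give the same square):
1²=1, 2²=4, 3²=9, 4²=16, 5²=25, 6²=36, 7²≡8, 8²≡23, 9²≡40, 10²≡18, 11²≡39, 12²≡21, 13²≡5, 14²≡32, 15²≡20, 16²≡10, 17²≡2, 18²≡37, 19²≡33, 20²≡31 (mod 41).
The residues are {1, 2, 4, 5, 8, 9, 10, 16, 18, 20, 21, 23, 25, 31, 32, 33, 36, 37, 39, 40}; the non-residues are the remaining 20 nonzero classes.

3,6,7,11,12,13,14,15,17,19,22,24,26,27,28,29,30,34,35,38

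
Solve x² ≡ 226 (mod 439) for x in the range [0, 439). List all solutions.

135, 304

Since 439 ≡ 3 (mod 4), a square root of 226 is 226^((439+1)/4) = 226^110 mod 439.
Repeated squaring: 226^2≡152, 226^4≡276, 226^8≡229, 226^16≡200, 226^32≡51, 226^64≡406 (mod 439).
226^110 = 226^(64+32+8+4+2) ≡ 304 (mod 439).
Check: 304² = 92416 ≡ 226 (mod 439). The two roots are 135 and 304.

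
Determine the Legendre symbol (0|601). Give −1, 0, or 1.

0

Top reduces to 0: gcd > 1, so the symbol is 0.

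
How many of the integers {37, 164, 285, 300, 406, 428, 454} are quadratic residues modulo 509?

5

(37/509) = +1 → QR.
(164/509) = -1 → non-residue.
(285/509) = +1 → QR.
(300/509) = -1 → non-residue.
(406/509) = +1 → QR.
(428/509) = +1 → QR.
(454/509) = +1 → QR.
Total quadratic residues among the 7: 5.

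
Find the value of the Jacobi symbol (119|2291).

Reciprocity: 119 ≡ 3 and 2291 ≡ 3 (mod 4), so (119/2291) = −(2291/119).
Reduce top mod 119: now compute (30/119).
Pull out 2: since 119 ≡ 7 (mod 8), (2/119) = +1.
Reciprocity: 15 ≡ 3 and 119 ≡ 3 (mod 4), so (15/119) = −(119/15).
Reduce top mod 15: now compute (14/15).
Pull out 2: since 15 ≡ 7 (mod 8), (2/15) = +1.
Reciprocity: 7 ≡ 3 and 15 ≡ 3 (mod 4), so (7/15) = −(15/7).
Reduce top mod 7: now compute (1/7).
Reached (1/7) = 1. Collecting the sign flips along the way, the symbol is -1.

-1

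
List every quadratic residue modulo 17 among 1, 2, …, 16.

1,2,4,8,9,13,15,16

Square k = 1,…,8 (k and 17−k give the same square):
1²=1, 2²=4, 3²=9, 4²=16, 5²≡8, 6²≡2, 7²≡15, 8²≡13 (mod 17).
So the quadratic residues mod 17 are {1, 2, 4, 8, 9, 13, 15, 16}.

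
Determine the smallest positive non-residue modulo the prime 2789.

(2/2789) = −1, so 2 is the smallest positive non-residue mod 2789.

2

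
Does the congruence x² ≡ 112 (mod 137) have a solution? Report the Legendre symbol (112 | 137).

1

Pull out 2^4: since 137 ≡ 1 (mod 8), (2/137) = +1, so (2/137)^4 = +1.
Reciprocity: 7 ≡ 3 and 137 ≡ 1 (mod 4), so (7/137) = +(137/7).
Reduce top mod 7: now compute (4/7).
Pull out 2^2: since 7 ≡ 7 (mod 8), (2/7) = +1, so (2/7)^2 = +1.
Reached (1/7) = 1. Collecting the sign flips along the way, the symbol is +1.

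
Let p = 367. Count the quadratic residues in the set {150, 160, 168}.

0

(150/367) = -1 → non-residue.
(160/367) = -1 → non-residue.
(168/367) = -1 → non-residue.
Total quadratic residues among the 3: 0.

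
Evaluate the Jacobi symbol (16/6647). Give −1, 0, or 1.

1

Pull out 2^4: since 6647 ≡ 7 (mod 8), (2/6647) = +1, so (2/6647)^4 = +1.
Reached (1/6647) = 1. Collecting the sign flips along the way, the symbol is +1.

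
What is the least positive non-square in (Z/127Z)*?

(2/127) = +1, so 2 is a residue.
(3/127) = −1, so 3 is the smallest positive non-residue mod 127.

3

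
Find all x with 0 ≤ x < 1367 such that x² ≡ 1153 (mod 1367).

Since 1367 ≡ 3 (mod 4), a square root of 1153 is 1153^((1367+1)/4) = 1153^342 mod 1367.
Repeated squaring: 1153^2≡685, 1153^4≡344, 1153^8≡774, 1153^16≡330, 1153^32≡907, 1153^64≡1082, 1153^128≡572, 1153^256≡471 (mod 1367).
1153^342 = 1153^(256+64+16+4+2) ≡ 116 (mod 1367).
Check: 116² = 13456 ≡ 1153 (mod 1367). The two roots are 116 and 1251.

116, 1251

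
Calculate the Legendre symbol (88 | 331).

Pull out 2^3: since 331 ≡ 3 (mod 8), (2/331) = -1, so (2/331)^3 = -1.
Reciprocity: 11 ≡ 3 and 331 ≡ 3 (mod 4), so (11/331) = −(331/11).
Reduce top mod 11: now compute (1/11).
Reached (1/11) = 1. Collecting the sign flips along the way, the symbol is +1.

1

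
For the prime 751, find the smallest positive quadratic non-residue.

(2/751) = +1, so 2 is a residue.
(3/751) = −1, so 3 is the smallest positive non-residue mod 751.

3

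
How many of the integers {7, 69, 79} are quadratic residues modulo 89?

2

(7/89) = -1 → non-residue.
(69/89) = +1 → QR.
(79/89) = +1 → QR.
Total quadratic residues among the 3: 2.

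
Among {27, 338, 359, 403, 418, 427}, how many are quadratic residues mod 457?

(27/457) = +1 → QR.
(338/457) = +1 → QR.
(359/457) = +1 → QR.
(403/457) = +1 → QR.
(418/457) = -1 → non-residue.
(427/457) = -1 → non-residue.
Total quadratic residues among the 6: 4.

4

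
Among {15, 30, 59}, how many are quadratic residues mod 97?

0

(15/97) = -1 → non-residue.
(30/97) = -1 → non-residue.
(59/97) = -1 → non-residue.
Total quadratic residues among the 3: 0.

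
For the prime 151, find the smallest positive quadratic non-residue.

(2/151) = +1, so 2 is a residue.
(3/151) = −1, so 3 is the smallest positive non-residue mod 151.

3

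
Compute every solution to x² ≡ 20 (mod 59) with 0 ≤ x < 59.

Since 59 ≡ 3 (mod 4), a square root of 20 is 20^((59+1)/4) = 20^15 mod 59.
Repeated squaring: 20^2≡46, 20^4≡51, 20^8≡5 (mod 59).
20^15 = 20^(8+4+2+1) ≡ 16 (mod 59).
Check: 16² = 256 ≡ 20 (mod 59). The two roots are 16 and 43.

16, 43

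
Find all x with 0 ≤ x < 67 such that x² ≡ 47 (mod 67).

28, 39

Since 67 ≡ 3 (mod 4), a square root of 47 is 47^((67+1)/4) = 47^17 mod 67.
Repeated squaring: 47^2≡65, 47^4≡4, 47^8≡16, 47^16≡55 (mod 67).
47^17 = 47^(16+1) ≡ 39 (mod 67).
Check: 39² = 1521 ≡ 47 (mod 67). The two roots are 28 and 39.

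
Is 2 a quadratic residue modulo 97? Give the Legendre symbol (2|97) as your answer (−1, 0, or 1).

Pull out 2: since 97 ≡ 1 (mod 8), (2/97) = +1.
Reached (1/97) = 1. Collecting the sign flips along the way, the symbol is +1.

1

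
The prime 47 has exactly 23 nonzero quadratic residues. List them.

1 2 3 4 6 7 8 9 12 14 16 17 18 21 24 25 27 28 32 34 36 37 42

Square k = 1,…,23 (k and 47−k give the same square):
1²=1, 2²=4, 3²=9, 4²=16, 5²=25, 6²=36, 7²≡2, 8²≡17, 9²≡34, 10²≡6, 11²≡27, 12²≡3, 13²≡28, 14²≡8, 15²≡37, 16²≡21, 17²≡7, 18²≡42, 19²≡32, 20²≡24, 21²≡18, 22²≡14, 23²≡12 (mod 47).
So the quadratic residues mod 47 are {1, 2, 3, 4, 6, 7, 8, 9, 12, 14, 16, 17, 18, 21, 24, 25, 27, 28, 32, 34, 36, 37, 42}.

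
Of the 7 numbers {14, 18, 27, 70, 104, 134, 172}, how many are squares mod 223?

(14/223) = +1 → QR.
(18/223) = +1 → QR.
(27/223) = -1 → non-residue.
(70/223) = -1 → non-residue.
(104/223) = -1 → non-residue.
(134/223) = -1 → non-residue.
(172/223) = +1 → QR.
Total quadratic residues among the 7: 3.

3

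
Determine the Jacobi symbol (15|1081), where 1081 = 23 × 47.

1

Reciprocity: 15 ≡ 3 and 1081 ≡ 1 (mod 4), so (15/1081) = +(1081/15).
Reduce top mod 15: now compute (1/15).
Reached (1/15) = 1. Collecting the sign flips along the way, the symbol is +1.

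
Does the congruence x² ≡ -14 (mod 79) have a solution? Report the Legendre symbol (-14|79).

First reduce: -14 ≡ 65 (mod 79).
Reciprocity: 65 ≡ 1 and 79 ≡ 3 (mod 4), so (65/79) = +(79/65).
Reduce top mod 65: now compute (14/65).
Pull out 2: since 65 ≡ 1 (mod 8), (2/65) = +1.
Reciprocity: 7 ≡ 3 and 65 ≡ 1 (mod 4), so (7/65) = +(65/7).
Reduce top mod 7: now compute (2/7).
Pull out 2: since 7 ≡ 7 (mod 8), (2/7) = +1.
Reached (1/7) = 1. Collecting the sign flips along the way, the symbol is +1.

1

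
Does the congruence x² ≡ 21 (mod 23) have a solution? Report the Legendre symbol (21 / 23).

Reciprocity: 21 ≡ 1 and 23 ≡ 3 (mod 4), so (21/23) = +(23/21).
Reduce top mod 21: now compute (2/21).
Pull out 2: since 21 ≡ 5 (mod 8), (2/21) = -1.
Reached (1/21) = 1. Collecting the sign flips along the way, the symbol is -1.

-1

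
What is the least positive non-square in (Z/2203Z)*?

2

(2/2203) = −1, so 2 is the smallest positive non-residue mod 2203.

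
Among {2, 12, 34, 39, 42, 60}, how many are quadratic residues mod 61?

5

(2/61) = -1 → non-residue.
(12/61) = +1 → QR.
(34/61) = +1 → QR.
(39/61) = +1 → QR.
(42/61) = +1 → QR.
(60/61) = +1 → QR.
Total quadratic residues among the 6: 5.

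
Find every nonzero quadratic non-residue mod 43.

Square k = 1,…,21 (k and 43−k give the same square):
1²=1, 2²=4, 3²=9, 4²=16, 5²=25, 6²=36, 7²≡6, 8²≡21, 9²≡38, 10²≡14, 11²≡35, 12²≡15, 13²≡40, 14²≡24, 15²≡10, 16²≡41, 17²≡31, 18²≡23, 19²≡17, 20²≡13, 21²≡11 (mod 43).
The residues are {1, 4, 6, 9, 10, 11, 13, 14, 15, 16, 17, 21, 23, 24, 25, 31, 35, 36, 38, 40, 41}; the non-residues are the remaining 21 nonzero classes.

2 3 5 7 8 12 18 19 20 22 26 27 28 29 30 32 33 34 37 39 42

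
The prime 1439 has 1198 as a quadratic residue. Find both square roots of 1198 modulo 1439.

Since 1439 ≡ 3 (mod 4), a square root of 1198 is 1198^((1439+1)/4) = 1198^360 mod 1439.
Repeated squaring: 1198^2≡521, 1198^4≡909, 1198^8≡295, 1198^16≡685, 1198^32≡111, 1198^64≡809, 1198^128≡1175, 1198^256≡624 (mod 1439).
1198^360 = 1198^(256+64+32+8) ≡ 1122 (mod 1439).
Check: 1122² = 1258884 ≡ 1198 (mod 1439). The two roots are 317 and 1122.

317, 1122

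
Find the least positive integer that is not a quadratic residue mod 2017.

5

(2/2017) = +1, so 2 is a residue.
(3/2017) = +1, so 3 is a residue.
(4/2017) = +1, so 4 is a residue.
(5/2017) = −1, so 5 is the smallest positive non-residue mod 2017.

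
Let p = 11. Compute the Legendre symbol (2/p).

-1

Pull out 2: since 11 ≡ 3 (mod 8), (2/11) = -1.
Reached (1/11) = 1. Collecting the sign flips along the way, the symbol is -1.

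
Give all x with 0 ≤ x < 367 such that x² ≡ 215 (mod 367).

Since 367 ≡ 3 (mod 4), a square root of 215 is 215^((367+1)/4) = 215^92 mod 367.
Repeated squaring: 215^2≡350, 215^4≡289, 215^8≡212, 215^16≡170, 215^32≡274, 215^64≡208 (mod 367).
215^92 = 215^(64+16+8+4) ≡ 248 (mod 367).
Check: 248² = 61504 ≡ 215 (mod 367). The two roots are 119 and 248.

119, 248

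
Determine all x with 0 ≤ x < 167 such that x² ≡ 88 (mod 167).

Since 167 ≡ 3 (mod 4), a square root of 88 is 88^((167+1)/4) = 88^42 mod 167.
Repeated squaring: 88^2≡62, 88^4≡3, 88^8≡9, 88^16≡81, 88^32≡48 (mod 167).
88^42 = 88^(32+8+2) ≡ 64 (mod 167).
Check: 64² = 4096 ≡ 88 (mod 167). The two roots are 64 and 103.

64, 103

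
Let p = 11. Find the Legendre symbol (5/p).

Reciprocity: 5 ≡ 1 and 11 ≡ 3 (mod 4), so (5/11) = +(11/5).
Reduce top mod 5: now compute (1/5).
Reached (1/5) = 1. Collecting the sign flips along the way, the symbol is +1.

1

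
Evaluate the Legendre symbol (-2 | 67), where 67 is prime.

First reduce: -2 ≡ 65 (mod 67).
Reciprocity: 65 ≡ 1 and 67 ≡ 3 (mod 4), so (65/67) = +(67/65).
Reduce top mod 65: now compute (2/65).
Pull out 2: since 65 ≡ 1 (mod 8), (2/65) = +1.
Reached (1/65) = 1. Collecting the sign flips along the way, the symbol is +1.

1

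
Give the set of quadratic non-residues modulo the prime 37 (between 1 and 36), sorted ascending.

Square k = 1,…,18 (k and 37−k give the same square):
1²=1, 2²=4, 3²=9, 4²=16, 5²=25, 6²=36, 7²≡12, 8²≡27, 9²≡7, 10²≡26, 11²≡10, 12²≡33, 13²≡21, 14²≡11, 15²≡3, 16²≡34, 17²≡30, 18²≡28 (mod 37).
The residues are {1, 3, 4, 7, 9, 10, 11, 12, 16, 21, 25, 26, 27, 28, 30, 33, 34, 36}; the non-residues are the remaining 18 nonzero classes.

2, 5, 6, 8, 13, 14, 15, 17, 18, 19, 20, 22, 23, 24, 29, 31, 32, 35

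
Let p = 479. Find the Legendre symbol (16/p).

Pull out 2^4: since 479 ≡ 7 (mod 8), (2/479) = +1, so (2/479)^4 = +1.
Reached (1/479) = 1. Collecting the sign flips along the way, the symbol is +1.

1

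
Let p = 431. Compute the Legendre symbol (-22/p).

-1

First reduce: -22 ≡ 409 (mod 431).
Reciprocity: 409 ≡ 1 and 431 ≡ 3 (mod 4), so (409/431) = +(431/409).
Reduce top mod 409: now compute (22/409).
Pull out 2: since 409 ≡ 1 (mod 8), (2/409) = +1.
Reciprocity: 11 ≡ 3 and 409 ≡ 1 (mod 4), so (11/409) = +(409/11).
Reduce top mod 11: now compute (2/11).
Pull out 2: since 11 ≡ 3 (mod 8), (2/11) = -1.
Reached (1/11) = 1. Collecting the sign flips along the way, the symbol is -1.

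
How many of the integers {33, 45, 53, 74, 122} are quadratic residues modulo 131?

(33/131) = +1 → QR.
(45/131) = +1 → QR.
(53/131) = +1 → QR.
(74/131) = +1 → QR.
(122/131) = -1 → non-residue.
Total quadratic residues among the 5: 4.

4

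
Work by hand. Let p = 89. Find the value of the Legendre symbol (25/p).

1

Reciprocity: 25 ≡ 1 and 89 ≡ 1 (mod 4), so (25/89) = +(89/25).
Reduce top mod 25: now compute (14/25).
Pull out 2: since 25 ≡ 1 (mod 8), (2/25) = +1.
Reciprocity: 7 ≡ 3 and 25 ≡ 1 (mod 4), so (7/25) = +(25/7).
Reduce top mod 7: now compute (4/7).
Pull out 2^2: since 7 ≡ 7 (mod 8), (2/7) = +1, so (2/7)^2 = +1.
Reached (1/7) = 1. Collecting the sign flips along the way, the symbol is +1.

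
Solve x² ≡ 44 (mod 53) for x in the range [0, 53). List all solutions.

16, 37

53 ≡ 1 (mod 4), so we find a root by search.
Trying successive values, 16² = 256 ≡ 44 (mod 53). The other root is 53 − 16 = 37.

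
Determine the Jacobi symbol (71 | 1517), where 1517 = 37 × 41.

-1

Reciprocity: 71 ≡ 3 and 1517 ≡ 1 (mod 4), so (71/1517) = +(1517/71).
Reduce top mod 71: now compute (26/71).
Pull out 2: since 71 ≡ 7 (mod 8), (2/71) = +1.
Reciprocity: 13 ≡ 1 and 71 ≡ 3 (mod 4), so (13/71) = +(71/13).
Reduce top mod 13: now compute (6/13).
Pull out 2: since 13 ≡ 5 (mod 8), (2/13) = -1.
Reciprocity: 3 ≡ 3 and 13 ≡ 1 (mod 4), so (3/13) = +(13/3).
Reduce top mod 3: now compute (1/3).
Reached (1/3) = 1. Collecting the sign flips along the way, the symbol is -1.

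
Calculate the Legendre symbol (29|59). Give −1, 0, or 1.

1

Reciprocity: 29 ≡ 1 and 59 ≡ 3 (mod 4), so (29/59) = +(59/29).
Reduce top mod 29: now compute (1/29).
Reached (1/29) = 1. Collecting the sign flips along the way, the symbol is +1.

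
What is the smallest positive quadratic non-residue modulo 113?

3

(2/113) = +1, so 2 is a residue.
(3/113) = −1, so 3 is the smallest positive non-residue mod 113.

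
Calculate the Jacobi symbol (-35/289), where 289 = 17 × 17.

1

First reduce: -35 ≡ 254 (mod 289).
Pull out 2: since 289 ≡ 1 (mod 8), (2/289) = +1.
Reciprocity: 127 ≡ 3 and 289 ≡ 1 (mod 4), so (127/289) = +(289/127).
Reduce top mod 127: now compute (35/127).
Reciprocity: 35 ≡ 3 and 127 ≡ 3 (mod 4), so (35/127) = −(127/35).
Reduce top mod 35: now compute (22/35).
Pull out 2: since 35 ≡ 3 (mod 8), (2/35) = -1.
Reciprocity: 11 ≡ 3 and 35 ≡ 3 (mod 4), so (11/35) = −(35/11).
Reduce top mod 11: now compute (2/11).
Pull out 2: since 11 ≡ 3 (mod 8), (2/11) = -1.
Reached (1/11) = 1. Collecting the sign flips along the way, the symbol is +1.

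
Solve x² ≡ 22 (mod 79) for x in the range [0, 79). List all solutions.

38, 41

Since 79 ≡ 3 (mod 4), a square root of 22 is 22^((79+1)/4) = 22^20 mod 79.
Repeated squaring: 22^2≡10, 22^4≡21, 22^8≡46, 22^16≡62 (mod 79).
22^20 = 22^(16+4) ≡ 38 (mod 79).
Check: 38² = 1444 ≡ 22 (mod 79). The two roots are 38 and 41.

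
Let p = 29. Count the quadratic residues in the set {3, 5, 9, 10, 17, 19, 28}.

(3/29) = -1 → non-residue.
(5/29) = +1 → QR.
(9/29) = +1 → QR.
(10/29) = -1 → non-residue.
(17/29) = -1 → non-residue.
(19/29) = -1 → non-residue.
(28/29) = +1 → QR.
Total quadratic residues among the 7: 3.

3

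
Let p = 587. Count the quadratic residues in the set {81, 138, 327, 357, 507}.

4

(81/587) = +1 → QR.
(138/587) = +1 → QR.
(327/587) = -1 → non-residue.
(357/587) = +1 → QR.
(507/587) = +1 → QR.
Total quadratic residues among the 5: 4.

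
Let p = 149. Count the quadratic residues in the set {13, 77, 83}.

0

(13/149) = -1 → non-residue.
(77/149) = -1 → non-residue.
(83/149) = -1 → non-residue.
Total quadratic residues among the 3: 0.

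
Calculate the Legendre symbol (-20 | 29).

Euler's criterion: (-20/29) ≡ 9^14 (mod 29).
9^2 ≡ 23 (mod 29)
9^4 ≡ 7 (mod 29)
9^8 ≡ 20 (mod 29)
9^14 = 9^(8+4+2) ≡ 1 (mod 29).
Result is 1, so (-20/29) = 1.

1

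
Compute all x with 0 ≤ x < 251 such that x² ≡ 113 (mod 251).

Since 251 ≡ 3 (mod 4), a square root of 113 is 113^((251+1)/4) = 113^63 mod 251.
Repeated squaring: 113^2≡219, 113^4≡20, 113^8≡149, 113^16≡113, 113^32≡219 (mod 251).
113^63 = 113^(32+16+8+4+2+1) ≡ 149 (mod 251).
Check: 149² = 22201 ≡ 113 (mod 251). The two roots are 102 and 149.

102, 149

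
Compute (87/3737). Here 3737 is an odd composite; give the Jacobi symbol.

-1

Reciprocity: 87 ≡ 3 and 3737 ≡ 1 (mod 4), so (87/3737) = +(3737/87).
Reduce top mod 87: now compute (83/87).
Reciprocity: 83 ≡ 3 and 87 ≡ 3 (mod 4), so (83/87) = −(87/83).
Reduce top mod 83: now compute (4/83).
Pull out 2^2: since 83 ≡ 3 (mod 8), (2/83) = -1, so (2/83)^2 = +1.
Reached (1/83) = 1. Collecting the sign flips along the way, the symbol is -1.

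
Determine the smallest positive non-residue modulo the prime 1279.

3

(2/1279) = +1, so 2 is a residue.
(3/1279) = −1, so 3 is the smallest positive non-residue mod 1279.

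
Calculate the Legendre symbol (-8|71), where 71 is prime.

-1

First reduce: -8 ≡ 63 (mod 71).
Reciprocity: 63 ≡ 3 and 71 ≡ 3 (mod 4), so (63/71) = −(71/63).
Reduce top mod 63: now compute (8/63).
Pull out 2^3: since 63 ≡ 7 (mod 8), (2/63) = +1, so (2/63)^3 = +1.
Reached (1/63) = 1. Collecting the sign flips along the way, the symbol is -1.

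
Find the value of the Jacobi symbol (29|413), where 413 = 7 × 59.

1

Reciprocity: 29 ≡ 1 and 413 ≡ 1 (mod 4), so (29/413) = +(413/29).
Reduce top mod 29: now compute (7/29).
Reciprocity: 7 ≡ 3 and 29 ≡ 1 (mod 4), so (7/29) = +(29/7).
Reduce top mod 7: now compute (1/7).
Reached (1/7) = 1. Collecting the sign flips along the way, the symbol is +1.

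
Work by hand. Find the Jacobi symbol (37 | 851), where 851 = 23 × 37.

0

Reciprocity: 37 ≡ 1 and 851 ≡ 3 (mod 4), so (37/851) = +(851/37).
Reduce top mod 37: now compute (0/37).
Top reduces to 0: gcd > 1, so the symbol is 0.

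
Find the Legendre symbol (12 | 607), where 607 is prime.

-1

Pull out 2^2: since 607 ≡ 7 (mod 8), (2/607) = +1, so (2/607)^2 = +1.
Reciprocity: 3 ≡ 3 and 607 ≡ 3 (mod 4), so (3/607) = −(607/3).
Reduce top mod 3: now compute (1/3).
Reached (1/3) = 1. Collecting the sign flips along the way, the symbol is -1.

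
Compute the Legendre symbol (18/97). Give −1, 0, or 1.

1

Euler's criterion: (18/97) ≡ 18^48 (mod 97).
18^2 ≡ 33 (mod 97)
18^4 ≡ 22 (mod 97)
18^8 ≡ 96 (mod 97)
18^16 ≡ 1 (mod 97)
18^32 ≡ 1 (mod 97)
18^48 = 18^(32+16) ≡ 1 (mod 97).
Result is 1, so (18/97) = 1.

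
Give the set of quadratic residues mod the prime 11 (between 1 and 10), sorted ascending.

Square k = 1,…,5 (k and 11−k give the same square):
1²=1, 2²=4, 3²=9, 4²≡5, 5²≡3 (mod 11).
So the quadratic residues mod 11 are {1, 3, 4, 5, 9}.

1 3 4 5 9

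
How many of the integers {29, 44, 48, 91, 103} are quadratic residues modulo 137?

2

(29/137) = -1 → non-residue.
(44/137) = +1 → QR.
(48/137) = -1 → non-residue.
(91/137) = -1 → non-residue.
(103/137) = +1 → QR.
Total quadratic residues among the 5: 2.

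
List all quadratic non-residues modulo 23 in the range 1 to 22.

Square k = 1,…,11 (k and 23−k give the same square):
1²=1, 2²=4, 3²=9, 4²=16, 5²≡2, 6²≡13, 7²≡3, 8²≡18, 9²≡12, 10²≡8, 11²≡6 (mod 23).
The residues are {1, 2, 3, 4, 6, 8, 9, 12, 13, 16, 18}; the non-residues are the remaining 11 nonzero classes.

5,7,10,11,14,15,17,19,20,21,22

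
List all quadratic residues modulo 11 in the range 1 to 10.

1, 3, 4, 5, 9

Square k = 1,…,5 (k and 11−k give the same square):
1²=1, 2²=4, 3²=9, 4²≡5, 5²≡3 (mod 11).
So the quadratic residues mod 11 are {1, 3, 4, 5, 9}.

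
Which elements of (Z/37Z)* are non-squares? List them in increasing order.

2 5 6 8 13 14 15 17 18 19 20 22 23 24 29 31 32 35

Square k = 1,…,18 (k and 37−k give the same square):
1²=1, 2²=4, 3²=9, 4²=16, 5²=25, 6²=36, 7²≡12, 8²≡27, 9²≡7, 10²≡26, 11²≡10, 12²≡33, 13²≡21, 14²≡11, 15²≡3, 16²≡34, 17²≡30, 18²≡28 (mod 37).
The residues are {1, 3, 4, 7, 9, 10, 11, 12, 16, 21, 25, 26, 27, 28, 30, 33, 34, 36}; the non-residues are the remaining 18 nonzero classes.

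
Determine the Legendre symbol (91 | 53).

Euler's criterion: (91/53) ≡ 38^26 (mod 53).
38^2 ≡ 13 (mod 53)
38^4 ≡ 10 (mod 53)
38^8 ≡ 47 (mod 53)
38^16 ≡ 36 (mod 53)
38^26 = 38^(16+8+2) ≡ 1 (mod 53).
Result is 1, so (91/53) = 1.

1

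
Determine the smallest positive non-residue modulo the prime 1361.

3

(2/1361) = +1, so 2 is a residue.
(3/1361) = −1, so 3 is the smallest positive non-residue mod 1361.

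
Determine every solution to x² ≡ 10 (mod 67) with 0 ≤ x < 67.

12, 55

Since 67 ≡ 3 (mod 4), a square root of 10 is 10^((67+1)/4) = 10^17 mod 67.
Repeated squaring: 10^2≡33, 10^4≡17, 10^8≡21, 10^16≡39 (mod 67).
10^17 = 10^(16+1) ≡ 55 (mod 67).
Check: 55² = 3025 ≡ 10 (mod 67). The two roots are 12 and 55.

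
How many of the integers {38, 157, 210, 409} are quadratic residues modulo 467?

(38/467) = +1 → QR.
(157/467) = +1 → QR.
(210/467) = +1 → QR.
(409/467) = -1 → non-residue.
Total quadratic residues among the 4: 3.

3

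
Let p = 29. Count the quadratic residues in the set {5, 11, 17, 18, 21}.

1

(5/29) = +1 → QR.
(11/29) = -1 → non-residue.
(17/29) = -1 → non-residue.
(18/29) = -1 → non-residue.
(21/29) = -1 → non-residue.
Total quadratic residues among the 5: 1.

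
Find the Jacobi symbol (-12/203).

First reduce: -12 ≡ 191 (mod 203).
Reciprocity: 191 ≡ 3 and 203 ≡ 3 (mod 4), so (191/203) = −(203/191).
Reduce top mod 191: now compute (12/191).
Pull out 2^2: since 191 ≡ 7 (mod 8), (2/191) = +1, so (2/191)^2 = +1.
Reciprocity: 3 ≡ 3 and 191 ≡ 3 (mod 4), so (3/191) = −(191/3).
Reduce top mod 3: now compute (2/3).
Pull out 2: since 3 ≡ 3 (mod 8), (2/3) = -1.
Reached (1/3) = 1. Collecting the sign flips along the way, the symbol is -1.

-1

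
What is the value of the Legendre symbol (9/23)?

1

Euler's criterion: (9/23) ≡ 9^11 (mod 23).
9^2 ≡ 12 (mod 23)
9^4 ≡ 6 (mod 23)
9^8 ≡ 13 (mod 23)
9^11 = 9^(8+2+1) ≡ 1 (mod 23).
Result is 1, so (9/23) = 1.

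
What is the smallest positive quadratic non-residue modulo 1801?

11

(2/1801) = +1, so 2 is a residue.
(3/1801) = +1, so 3 is a residue.
(4/1801) = +1, so 4 is a residue.
(5/1801) = +1, so 5 is a residue.
(6/1801) = +1, so 6 is a residue.
(7/1801) = +1, so 7 is a residue.
(8/1801) = +1, so 8 is a residue.
(9/1801) = +1, so 9 is a residue.
(10/1801) = +1, so 10 is a residue.
(11/1801) = −1, so 11 is the smallest positive non-residue mod 1801.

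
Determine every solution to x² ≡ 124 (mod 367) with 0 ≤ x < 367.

35, 332

Since 367 ≡ 3 (mod 4), a square root of 124 is 124^((367+1)/4) = 124^92 mod 367.
Repeated squaring: 124^2≡329, 124^4≡343, 124^8≡209, 124^16≡8, 124^32≡64, 124^64≡59 (mod 367).
124^92 = 124^(64+16+8+4) ≡ 332 (mod 367).
Check: 332² = 110224 ≡ 124 (mod 367). The two roots are 35 and 332.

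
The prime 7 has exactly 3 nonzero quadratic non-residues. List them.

Square k = 1,…,3 (k and 7−k give the same square):
1²=1, 2²=4, 3²≡2 (mod 7).
The residues are {1, 2, 4}; the non-residues are the remaining 3 nonzero classes.

3, 5, 6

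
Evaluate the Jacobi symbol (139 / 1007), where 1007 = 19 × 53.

Reciprocity: 139 ≡ 3 and 1007 ≡ 3 (mod 4), so (139/1007) = −(1007/139).
Reduce top mod 139: now compute (34/139).
Pull out 2: since 139 ≡ 3 (mod 8), (2/139) = -1.
Reciprocity: 17 ≡ 1 and 139 ≡ 3 (mod 4), so (17/139) = +(139/17).
Reduce top mod 17: now compute (3/17).
Reciprocity: 3 ≡ 3 and 17 ≡ 1 (mod 4), so (3/17) = +(17/3).
Reduce top mod 3: now compute (2/3).
Pull out 2: since 3 ≡ 3 (mod 8), (2/3) = -1.
Reached (1/3) = 1. Collecting the sign flips along the way, the symbol is -1.

-1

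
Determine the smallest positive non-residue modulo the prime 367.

3

(2/367) = +1, so 2 is a residue.
(3/367) = −1, so 3 is the smallest positive non-residue mod 367.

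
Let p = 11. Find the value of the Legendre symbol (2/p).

Euler's criterion: (2/11) ≡ 2^5 (mod 11).
2^2 ≡ 4 (mod 11)
2^4 ≡ 5 (mod 11)
2^5 = 2^(4+1) ≡ 10 (mod 11).
Result is 10 ≡ −1, so (2/11) = −1.

-1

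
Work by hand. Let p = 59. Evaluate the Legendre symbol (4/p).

1

Euler's criterion: (4/59) ≡ 4^29 (mod 59).
4^2 ≡ 16 (mod 59)
4^4 ≡ 20 (mod 59)
4^8 ≡ 46 (mod 59)
4^16 ≡ 51 (mod 59)
4^29 = 4^(16+8+4+1) ≡ 1 (mod 59).
Result is 1, so (4/59) = 1.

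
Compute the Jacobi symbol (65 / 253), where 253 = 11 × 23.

Reciprocity: 65 ≡ 1 and 253 ≡ 1 (mod 4), so (65/253) = +(253/65).
Reduce top mod 65: now compute (58/65).
Pull out 2: since 65 ≡ 1 (mod 8), (2/65) = +1.
Reciprocity: 29 ≡ 1 and 65 ≡ 1 (mod 4), so (29/65) = +(65/29).
Reduce top mod 29: now compute (7/29).
Reciprocity: 7 ≡ 3 and 29 ≡ 1 (mod 4), so (7/29) = +(29/7).
Reduce top mod 7: now compute (1/7).
Reached (1/7) = 1. Collecting the sign flips along the way, the symbol is +1.

1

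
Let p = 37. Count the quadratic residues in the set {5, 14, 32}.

0

(5/37) = -1 → non-residue.
(14/37) = -1 → non-residue.
(32/37) = -1 → non-residue.
Total quadratic residues among the 3: 0.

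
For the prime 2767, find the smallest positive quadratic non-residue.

(2/2767) = +1, so 2 is a residue.
(3/2767) = −1, so 3 is the smallest positive non-residue mod 2767.

3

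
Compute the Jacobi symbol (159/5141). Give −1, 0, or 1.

0

Reciprocity: 159 ≡ 3 and 5141 ≡ 1 (mod 4), so (159/5141) = +(5141/159).
Reduce top mod 159: now compute (53/159).
Reciprocity: 53 ≡ 1 and 159 ≡ 3 (mod 4), so (53/159) = +(159/53).
Reduce top mod 53: now compute (0/53).
Top reduces to 0: gcd > 1, so the symbol is 0.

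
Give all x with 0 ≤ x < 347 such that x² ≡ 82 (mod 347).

Since 347 ≡ 3 (mod 4), a square root of 82 is 82^((347+1)/4) = 82^87 mod 347.
Repeated squaring: 82^2≡131, 82^4≡158, 82^8≡327, 82^16≡53, 82^32≡33, 82^64≡48 (mod 347).
82^87 = 82^(64+16+4+2+1) ≡ 192 (mod 347).
Check: 192² = 36864 ≡ 82 (mod 347). The two roots are 155 and 192.

155, 192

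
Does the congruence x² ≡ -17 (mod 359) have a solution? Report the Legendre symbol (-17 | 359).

First reduce: -17 ≡ 342 (mod 359).
Pull out 2: since 359 ≡ 7 (mod 8), (2/359) = +1.
Reciprocity: 171 ≡ 3 and 359 ≡ 3 (mod 4), so (171/359) = −(359/171).
Reduce top mod 171: now compute (17/171).
Reciprocity: 17 ≡ 1 and 171 ≡ 3 (mod 4), so (17/171) = +(171/17).
Reduce top mod 17: now compute (1/17).
Reached (1/17) = 1. Collecting the sign flips along the way, the symbol is -1.

-1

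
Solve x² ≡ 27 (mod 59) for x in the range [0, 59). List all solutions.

Since 59 ≡ 3 (mod 4), a square root of 27 is 27^((59+1)/4) = 27^15 mod 59.
Repeated squaring: 27^2≡21, 27^4≡28, 27^8≡17 (mod 59).
27^15 = 27^(8+4+2+1) ≡ 26 (mod 59).
Check: 26² = 676 ≡ 27 (mod 59). The two roots are 26 and 33.

26, 33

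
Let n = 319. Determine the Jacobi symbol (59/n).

1

Reciprocity: 59 ≡ 3 and 319 ≡ 3 (mod 4), so (59/319) = −(319/59).
Reduce top mod 59: now compute (24/59).
Pull out 2^3: since 59 ≡ 3 (mod 8), (2/59) = -1, so (2/59)^3 = -1.
Reciprocity: 3 ≡ 3 and 59 ≡ 3 (mod 4), so (3/59) = −(59/3).
Reduce top mod 3: now compute (2/3).
Pull out 2: since 3 ≡ 3 (mod 8), (2/3) = -1.
Reached (1/3) = 1. Collecting the sign flips along the way, the symbol is +1.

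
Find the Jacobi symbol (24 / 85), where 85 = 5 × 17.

Pull out 2^3: since 85 ≡ 5 (mod 8), (2/85) = -1, so (2/85)^3 = -1.
Reciprocity: 3 ≡ 3 and 85 ≡ 1 (mod 4), so (3/85) = +(85/3).
Reduce top mod 3: now compute (1/3).
Reached (1/3) = 1. Collecting the sign flips along the way, the symbol is -1.

-1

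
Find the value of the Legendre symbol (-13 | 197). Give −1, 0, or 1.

-1

Euler's criterion: (-13/197) ≡ 184^98 (mod 197).
184^2 ≡ 169 (mod 197)
184^4 ≡ 193 (mod 197)
184^8 ≡ 16 (mod 197)
184^16 ≡ 59 (mod 197)
184^32 ≡ 132 (mod 197)
184^64 ≡ 88 (mod 197)
184^98 = 184^(64+32+2) ≡ 196 (mod 197).
Result is 196 ≡ −1, so (-13/197) = −1.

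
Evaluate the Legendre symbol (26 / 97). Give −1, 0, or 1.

-1

Euler's criterion: (26/97) ≡ 26^48 (mod 97).
26^2 ≡ 94 (mod 97)
26^4 ≡ 9 (mod 97)
26^8 ≡ 81 (mod 97)
26^16 ≡ 62 (mod 97)
26^32 ≡ 61 (mod 97)
26^48 = 26^(32+16) ≡ 96 (mod 97).
Result is 96 ≡ −1, so (26/97) = −1.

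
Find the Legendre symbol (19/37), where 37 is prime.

-1

Reciprocity: 19 ≡ 3 and 37 ≡ 1 (mod 4), so (19/37) = +(37/19).
Reduce top mod 19: now compute (18/19).
Pull out 2: since 19 ≡ 3 (mod 8), (2/19) = -1.
Reciprocity: 9 ≡ 1 and 19 ≡ 3 (mod 4), so (9/19) = +(19/9).
Reduce top mod 9: now compute (1/9).
Reached (1/9) = 1. Collecting the sign flips along the way, the symbol is -1.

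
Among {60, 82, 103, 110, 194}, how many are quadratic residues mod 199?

1

(60/199) = -1 → non-residue.
(82/199) = -1 → non-residue.
(103/199) = +1 → QR.
(110/199) = -1 → non-residue.
(194/199) = -1 → non-residue.
Total quadratic residues among the 5: 1.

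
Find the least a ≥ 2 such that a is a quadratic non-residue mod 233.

3

(2/233) = +1, so 2 is a residue.
(3/233) = −1, so 3 is the smallest positive non-residue mod 233.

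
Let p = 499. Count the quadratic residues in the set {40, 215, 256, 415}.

2

(40/499) = -1 → non-residue.
(215/499) = +1 → QR.
(256/499) = +1 → QR.
(415/499) = -1 → non-residue.
Total quadratic residues among the 4: 2.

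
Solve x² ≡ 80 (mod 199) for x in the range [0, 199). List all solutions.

94, 105

Since 199 ≡ 3 (mod 4), a square root of 80 is 80^((199+1)/4) = 80^50 mod 199.
Repeated squaring: 80^2≡32, 80^4≡29, 80^8≡45, 80^16≡35, 80^32≡31 (mod 199).
80^50 = 80^(32+16+2) ≡ 94 (mod 199).
Check: 94² = 8836 ≡ 80 (mod 199). The two roots are 94 and 105.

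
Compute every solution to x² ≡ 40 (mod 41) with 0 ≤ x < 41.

9, 32

41 ≡ 1 (mod 4), so we find a root by search.
Trying successive values, 9² = 81 ≡ 40 (mod 41). The other root is 41 − 9 = 32.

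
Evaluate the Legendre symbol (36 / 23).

1

Euler's criterion: (36/23) ≡ 13^11 (mod 23).
13^2 ≡ 8 (mod 23)
13^4 ≡ 18 (mod 23)
13^8 ≡ 2 (mod 23)
13^11 = 13^(8+2+1) ≡ 1 (mod 23).
Result is 1, so (36/23) = 1.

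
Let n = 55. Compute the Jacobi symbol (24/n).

-1

Pull out 2^3: since 55 ≡ 7 (mod 8), (2/55) = +1, so (2/55)^3 = +1.
Reciprocity: 3 ≡ 3 and 55 ≡ 3 (mod 4), so (3/55) = −(55/3).
Reduce top mod 3: now compute (1/3).
Reached (1/3) = 1. Collecting the sign flips along the way, the symbol is -1.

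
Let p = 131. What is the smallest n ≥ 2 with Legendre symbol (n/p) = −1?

(2/131) = −1, so 2 is the smallest positive non-residue mod 131.

2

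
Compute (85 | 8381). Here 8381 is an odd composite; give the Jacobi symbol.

Reciprocity: 85 ≡ 1 and 8381 ≡ 1 (mod 4), so (85/8381) = +(8381/85).
Reduce top mod 85: now compute (51/85).
Reciprocity: 51 ≡ 3 and 85 ≡ 1 (mod 4), so (51/85) = +(85/51).
Reduce top mod 51: now compute (34/51).
Pull out 2: since 51 ≡ 3 (mod 8), (2/51) = -1.
Reciprocity: 17 ≡ 1 and 51 ≡ 3 (mod 4), so (17/51) = +(51/17).
Reduce top mod 17: now compute (0/17).
Top reduces to 0: gcd > 1, so the symbol is 0.

0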